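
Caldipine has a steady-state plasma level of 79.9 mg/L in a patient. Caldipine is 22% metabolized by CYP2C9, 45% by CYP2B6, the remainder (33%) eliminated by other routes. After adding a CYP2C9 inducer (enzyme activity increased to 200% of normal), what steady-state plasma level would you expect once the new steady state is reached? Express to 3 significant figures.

65.5 mg/L

The CYP2C9 pathway (22% of clearance) rises to 2× activity: 0.22 × 2 = 0.44.
CYP2B6 (45%) and the residual 33% are unaffected.
CL_new/CL_old = 0.44 + 0.45 + 0.33 = 1.22.
Steady-state plasma level ∝ 1/CL, so new value = 79.9 / 1.22 = 65.5 mg/L.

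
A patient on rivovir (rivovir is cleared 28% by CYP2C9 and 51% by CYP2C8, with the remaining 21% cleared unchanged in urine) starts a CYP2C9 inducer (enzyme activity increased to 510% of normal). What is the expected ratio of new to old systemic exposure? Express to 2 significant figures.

The CYP2C9 pathway (28% of clearance) rises to 5.1× activity: 0.28 × 5.1 = 1.428.
CYP2C8 (51%) and the residual 21% are unaffected.
New clearance relative to baseline: 1.428 + 0.51 + 0.21 = 2.148.
Systemic exposure ratio = CL_old/CL_new = 1 / 2.148 = 0.47.

0.47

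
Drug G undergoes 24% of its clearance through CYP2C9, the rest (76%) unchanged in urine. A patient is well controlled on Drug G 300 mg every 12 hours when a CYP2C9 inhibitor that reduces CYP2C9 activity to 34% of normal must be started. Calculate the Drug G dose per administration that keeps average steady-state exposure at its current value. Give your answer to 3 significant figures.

CYP2C9: 0.24 × 0.34 = 0.0816
Other: 0.76 (unchanged)
Relative clearance = 0.0816 + 0.76 = 0.8416.
To maintain the same steady-state level, dose must scale with clearance: new dose = 300 × 0.8416 = 252 mg.

252 mg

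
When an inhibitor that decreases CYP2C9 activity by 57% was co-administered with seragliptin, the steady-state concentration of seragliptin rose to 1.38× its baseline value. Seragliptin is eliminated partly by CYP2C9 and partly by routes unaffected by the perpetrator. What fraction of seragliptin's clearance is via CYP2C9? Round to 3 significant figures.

0.483

Let x = fm,CYP2C9. Because steady-state concentration ∝ 1/CL, relative clearance fell to 1/1.38 = 0.7246.
Setting x·0.43 + (1 − x) = 0.7246 and solving: x = (0.7246 − 1)/(0.43 − 1) = 0.483.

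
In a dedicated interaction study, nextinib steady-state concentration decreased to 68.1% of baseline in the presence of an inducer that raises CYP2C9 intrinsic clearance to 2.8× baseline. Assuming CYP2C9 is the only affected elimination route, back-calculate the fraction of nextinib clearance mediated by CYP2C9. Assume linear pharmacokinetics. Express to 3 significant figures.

0.260

Write x for the fraction cleared via CYP2C9. The observed steady-state concentration change means clearance rose to 1/0.681 = 1.468 of baseline.
Setting x·2.8 + (1 − x) = 1.468 and solving: x = (1.468 − 1)/(2.8 − 1) = 0.260.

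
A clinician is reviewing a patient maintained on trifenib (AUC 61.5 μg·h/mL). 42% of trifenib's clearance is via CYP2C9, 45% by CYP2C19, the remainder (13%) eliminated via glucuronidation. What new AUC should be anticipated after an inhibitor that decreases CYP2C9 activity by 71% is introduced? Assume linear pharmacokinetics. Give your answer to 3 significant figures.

87.6 μg·h/mL

CYP2C9: 0.42 × 0.29 = 0.1218
CYP2C19: 0.45 (unchanged)
Other: 0.13 (unchanged)
CL_new/CL_old = 0.1218 + 0.45 + 0.13 = 0.7018.
New AUC = baseline ÷ relative clearance = 61.5 / 0.7018 = 87.6 μg·h/mL.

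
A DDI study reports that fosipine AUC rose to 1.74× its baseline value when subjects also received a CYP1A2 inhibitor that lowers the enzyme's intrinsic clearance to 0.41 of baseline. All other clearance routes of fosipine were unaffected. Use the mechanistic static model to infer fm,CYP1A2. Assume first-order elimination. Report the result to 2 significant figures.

Write x for the fraction cleared via CYP1A2. The observed AUC change means clearance fell to 1/1.74 = 0.5747 of baseline.
Only the CYP1A2 route changed, so 0.5747 = x·0.41 + (1 − x), giving x = 0.72.

0.72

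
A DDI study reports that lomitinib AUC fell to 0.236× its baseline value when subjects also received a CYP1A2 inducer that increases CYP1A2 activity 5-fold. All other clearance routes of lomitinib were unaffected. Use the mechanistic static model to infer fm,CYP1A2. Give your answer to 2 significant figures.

0.81

Write x for the fraction cleared via CYP1A2. The observed AUC change means clearance rose to 1/0.236 = 4.237 of baseline.
Setting x·5 + (1 − x) = 4.237 and solving: x = (4.237 − 1)/(5 − 1) = 0.81.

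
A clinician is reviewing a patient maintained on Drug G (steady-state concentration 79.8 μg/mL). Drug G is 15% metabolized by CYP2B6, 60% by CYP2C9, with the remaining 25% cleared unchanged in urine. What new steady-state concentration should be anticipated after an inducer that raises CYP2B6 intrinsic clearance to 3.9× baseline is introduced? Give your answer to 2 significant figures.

The CYP2B6 pathway (15% of clearance) rises to 3.9× activity: 0.15 × 3.9 = 0.585.
CYP2C9 (60%) and the residual 25% are unaffected.
CL_new/CL_old = 0.585 + 0.6 + 0.25 = 1.435.
New steady-state concentration = baseline ÷ relative clearance = 79.8 / 1.435 = 56 μg/mL.

56 μg/mL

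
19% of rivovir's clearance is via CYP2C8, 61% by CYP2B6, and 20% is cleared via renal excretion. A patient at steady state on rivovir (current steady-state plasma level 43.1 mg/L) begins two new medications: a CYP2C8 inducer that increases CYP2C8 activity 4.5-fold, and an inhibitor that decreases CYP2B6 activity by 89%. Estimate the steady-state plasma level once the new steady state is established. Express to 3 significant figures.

38.4 mg/L

The CYP2C8 pathway (19% of clearance) rises to 4.5× activity: 0.19 × 4.5 = 0.855.
The CYP2B6 pathway (61% of clearance) falls to 0.11× activity: 0.61 × 0.11 = 0.0671.
Non-CYP routes (20%) are unchanged.
CL_new/CL_old = 0.855 + 0.0671 + 0.2 = 1.1221.
New steady-state plasma level = 43.1 / 1.1221 = 38.4 mg/L (concentration scales inversely with clearance).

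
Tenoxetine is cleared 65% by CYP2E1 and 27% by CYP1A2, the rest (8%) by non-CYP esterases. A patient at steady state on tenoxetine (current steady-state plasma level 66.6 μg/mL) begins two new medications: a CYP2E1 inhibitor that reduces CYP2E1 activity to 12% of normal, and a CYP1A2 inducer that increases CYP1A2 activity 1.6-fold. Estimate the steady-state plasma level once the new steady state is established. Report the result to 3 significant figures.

The CYP2E1 pathway (65% of clearance) is reduced to 0.12× activity: 0.65 × 0.12 = 0.078.
The CYP1A2 pathway (27% of clearance) increases to 1.6× activity: 0.27 × 1.6 = 0.432.
The remaining 8% of clearance is unaffected.
CL_new/CL_old = 0.078 + 0.432 + 0.08 = 0.59.
Dividing the baseline by the relative clearance: 66.6 / 0.59 = 113 μg/mL.

113 μg/mL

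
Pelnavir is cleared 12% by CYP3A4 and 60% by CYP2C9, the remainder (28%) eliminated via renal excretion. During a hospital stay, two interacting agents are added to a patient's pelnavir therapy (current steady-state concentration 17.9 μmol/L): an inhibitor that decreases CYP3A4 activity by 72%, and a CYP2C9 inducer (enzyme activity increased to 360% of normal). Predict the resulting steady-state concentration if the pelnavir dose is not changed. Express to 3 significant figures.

7.24 μmol/L

CYP3A4: 0.12 × 0.28 = 0.0336
CYP2C9: 0.6 × 3.6 = 2.16
Other: 0.28 (unchanged)
New clearance relative to baseline: 0.0336 + 2.16 + 0.28 = 2.4736.
Steady-state concentration ∝ 1/CL: new value = 17.9 / 2.4736 = 7.24 μmol/L.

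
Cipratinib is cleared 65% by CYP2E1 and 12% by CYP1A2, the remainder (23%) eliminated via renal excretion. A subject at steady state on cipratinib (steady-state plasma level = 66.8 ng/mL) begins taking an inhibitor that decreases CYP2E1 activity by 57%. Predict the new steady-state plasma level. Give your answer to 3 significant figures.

CYP2E1: 0.65 × 0.43 = 0.2795
CYP1A2: 0.12 (unchanged)
Other: 0.23 (unchanged)
New clearance relative to baseline: 0.2795 + 0.12 + 0.23 = 0.6295.
With dosing unchanged, steady-state plasma level scales as 1/CL: 66.8 / 0.6295 = 106 ng/mL.

106 ng/mL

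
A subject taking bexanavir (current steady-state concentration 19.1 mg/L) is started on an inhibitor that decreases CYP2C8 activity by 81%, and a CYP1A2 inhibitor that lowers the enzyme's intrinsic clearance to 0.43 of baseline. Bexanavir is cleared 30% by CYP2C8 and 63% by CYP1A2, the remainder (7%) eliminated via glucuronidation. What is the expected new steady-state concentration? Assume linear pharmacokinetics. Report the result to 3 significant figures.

48.0 mg/L

The CYP2C8 pathway (30% of clearance) falls to 0.19× activity: 0.3 × 0.19 = 0.057.
The CYP1A2 pathway (63% of clearance) is reduced to 0.43× activity: 0.63 × 0.43 = 0.2709.
The remaining 7% of clearance is unaffected.
CL_new/CL_old = 0.057 + 0.2709 + 0.07 = 0.3979.
Steady-state concentration ∝ 1/CL: new value = 19.1 / 0.3979 = 48.0 mg/L.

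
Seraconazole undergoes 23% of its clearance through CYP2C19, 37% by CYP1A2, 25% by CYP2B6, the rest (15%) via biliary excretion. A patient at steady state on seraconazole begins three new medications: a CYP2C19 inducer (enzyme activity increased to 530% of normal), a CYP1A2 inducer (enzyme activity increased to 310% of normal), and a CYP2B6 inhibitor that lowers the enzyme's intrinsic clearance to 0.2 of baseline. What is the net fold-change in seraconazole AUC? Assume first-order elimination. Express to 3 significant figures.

0.390

CYP2C19: 0.23 × 5.3 = 1.219
CYP1A2: 0.37 × 3.1 = 1.147
CYP2B6: 0.25 × 0.2 = 0.05
Other: 0.15 (unchanged)
CL_new/CL_old = 1.219 + 1.147 + 0.05 + 0.15 = 2.566.
AUC ∝ 1/CL: fold-change = 1 / 2.566 = 0.390.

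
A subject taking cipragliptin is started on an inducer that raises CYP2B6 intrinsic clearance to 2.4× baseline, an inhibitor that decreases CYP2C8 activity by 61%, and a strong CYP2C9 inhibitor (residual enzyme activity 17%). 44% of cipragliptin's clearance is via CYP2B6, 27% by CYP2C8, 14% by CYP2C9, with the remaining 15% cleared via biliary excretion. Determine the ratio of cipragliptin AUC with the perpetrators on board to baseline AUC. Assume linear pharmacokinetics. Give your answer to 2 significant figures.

CYP2B6: 0.44 × 2.4 = 1.056
CYP2C8: 0.27 × 0.39 = 0.1053
CYP2C9: 0.14 × 0.17 = 0.0238
Other: 0.15 (unchanged)
New clearance relative to baseline: 1.056 + 0.1053 + 0.0238 + 0.15 = 1.3351.
Because AUC varies inversely with clearance, the combined effect is 1 / 1.3351 = 0.75.

0.75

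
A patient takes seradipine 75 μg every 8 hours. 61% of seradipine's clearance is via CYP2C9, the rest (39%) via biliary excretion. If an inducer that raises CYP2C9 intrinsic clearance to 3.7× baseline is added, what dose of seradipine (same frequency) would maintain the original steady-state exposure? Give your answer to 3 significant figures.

199 μg

The CYP2C9 pathway (61% of clearance) increases to 3.7× activity: 0.61 × 3.7 = 2.257.
The remaining 39% of clearance is unaffected.
Relative clearance = 2.257 + 0.39 = 2.647.
To maintain the same steady-state level, dose must scale with clearance: new dose = 75 × 2.647 = 199 μg.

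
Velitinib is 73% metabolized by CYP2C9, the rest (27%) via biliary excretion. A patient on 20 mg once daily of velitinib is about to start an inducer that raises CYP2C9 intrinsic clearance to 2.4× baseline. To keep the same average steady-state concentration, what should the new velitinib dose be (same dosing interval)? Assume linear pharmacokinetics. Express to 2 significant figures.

CYP2C9: 0.73 × 2.4 = 1.752
Other: 0.27 (unchanged)
New clearance relative to baseline: 1.752 + 0.27 = 2.022.
Exposure is unchanged when dose changes in proportion to clearance. New dose = 20 mg × 2.022 = 40 mg.

40 mg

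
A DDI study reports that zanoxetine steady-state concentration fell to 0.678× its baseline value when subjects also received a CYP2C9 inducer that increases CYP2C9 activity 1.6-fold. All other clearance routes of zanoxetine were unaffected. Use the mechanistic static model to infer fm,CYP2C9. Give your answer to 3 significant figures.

Let fm be the CYP2C9 fraction. New clearance relative to baseline = fm × 1.6 + (1 − fm).
Steady-state concentration ratio = 1 / (new CL fraction), so new CL fraction = 1 / 0.678 = 1.475.
fm × 1.6 + 1 − fm = 1.475  ⇒  fm × (1.6 − 1) = 0.4749  ⇒  fm = 0.792.

0.792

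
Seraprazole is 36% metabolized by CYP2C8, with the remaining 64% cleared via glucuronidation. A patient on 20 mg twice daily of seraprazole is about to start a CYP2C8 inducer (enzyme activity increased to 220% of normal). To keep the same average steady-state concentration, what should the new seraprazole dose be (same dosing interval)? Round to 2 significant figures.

The CYP2C8 pathway (36% of clearance) rises to 2.2× activity: 0.36 × 2.2 = 0.792.
The remaining 64% of clearance is unaffected.
New clearance relative to baseline: 0.792 + 0.64 = 1.432.
Css,avg = (dose rate)/CL, so holding Css fixed requires dose ∝ CL: 20 × 1.432 = 29 mg.

29 mg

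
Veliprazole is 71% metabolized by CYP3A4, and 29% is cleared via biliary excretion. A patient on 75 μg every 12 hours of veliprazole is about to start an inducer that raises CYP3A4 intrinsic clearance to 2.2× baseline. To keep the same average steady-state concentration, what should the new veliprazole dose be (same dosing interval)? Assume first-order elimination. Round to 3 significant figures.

The CYP3A4 pathway (71% of clearance) is boosted to 2.2× activity: 0.71 × 2.2 = 1.562.
The remaining 29% of clearance is unaffected.
New clearance relative to baseline: 1.562 + 0.29 = 1.852.
To maintain the same steady-state level, dose must scale with clearance: new dose = 75 × 1.852 = 139 μg.

139 μg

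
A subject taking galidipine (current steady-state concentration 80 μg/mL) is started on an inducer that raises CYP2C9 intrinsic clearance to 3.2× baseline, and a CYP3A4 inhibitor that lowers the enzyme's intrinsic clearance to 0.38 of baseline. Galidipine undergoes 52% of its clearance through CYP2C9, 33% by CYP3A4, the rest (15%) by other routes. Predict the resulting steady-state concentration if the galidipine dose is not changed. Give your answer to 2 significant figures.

41 μg/mL

The CYP2C9 pathway (52% of clearance) is boosted to 3.2× activity: 0.52 × 3.2 = 1.664.
The CYP3A4 pathway (33% of clearance) falls to 0.38× activity: 0.33 × 0.38 = 0.1254.
The remaining 15% of clearance is unaffected.
Relative clearance = 1.664 + 0.1254 + 0.15 = 1.9394.
New steady-state concentration = 80 / 1.9394 = 41 μg/mL (concentration scales inversely with clearance).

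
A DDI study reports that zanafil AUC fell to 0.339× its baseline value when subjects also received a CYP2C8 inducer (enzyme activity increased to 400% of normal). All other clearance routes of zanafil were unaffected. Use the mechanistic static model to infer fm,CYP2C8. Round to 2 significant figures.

0.65

Let x = fm,CYP2C8. Because AUC ∝ 1/CL, relative clearance rose to 1/0.339 = 2.95.
Only the CYP2C8 route changed, so 2.95 = x·4 + (1 − x), giving x = 0.65.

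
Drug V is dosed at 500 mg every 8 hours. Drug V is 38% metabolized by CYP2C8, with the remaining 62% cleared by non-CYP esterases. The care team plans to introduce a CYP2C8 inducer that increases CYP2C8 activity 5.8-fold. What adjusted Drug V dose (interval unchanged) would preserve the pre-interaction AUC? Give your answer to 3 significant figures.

The CYP2C8 pathway (38% of clearance) is boosted to 5.8× activity: 0.38 × 5.8 = 2.204.
The remaining 62% of clearance is unaffected.
Relative clearance = 2.204 + 0.62 = 2.824.
To maintain the same steady-state level, dose must scale with clearance: new dose = 500 × 2.824 = 1.41 × 10³ mg.

1.41 × 10³ mg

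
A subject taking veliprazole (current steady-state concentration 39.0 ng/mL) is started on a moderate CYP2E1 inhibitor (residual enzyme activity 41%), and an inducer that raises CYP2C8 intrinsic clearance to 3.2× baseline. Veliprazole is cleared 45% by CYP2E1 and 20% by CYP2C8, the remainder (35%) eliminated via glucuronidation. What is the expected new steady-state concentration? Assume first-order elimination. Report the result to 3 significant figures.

The CYP2E1 pathway (45% of clearance) is reduced to 0.41× activity: 0.45 × 0.41 = 0.1845.
The CYP2C8 pathway (20% of clearance) is boosted to 3.2× activity: 0.2 × 3.2 = 0.64.
Non-CYP routes (35%) are unchanged.
Relative clearance = 0.1845 + 0.64 + 0.35 = 1.1745.
New steady-state concentration = 39.0 / 1.1745 = 33.2 ng/mL (concentration scales inversely with clearance).

33.2 ng/mL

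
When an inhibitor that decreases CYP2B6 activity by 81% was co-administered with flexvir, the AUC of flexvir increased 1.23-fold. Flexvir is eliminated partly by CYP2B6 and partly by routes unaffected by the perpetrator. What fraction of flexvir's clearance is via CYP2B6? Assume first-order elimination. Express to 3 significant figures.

0.231

Let fm be the CYP2B6 fraction. New clearance relative to baseline = fm × 0.19 + (1 − fm).
AUC ratio = 1 / (new CL fraction), so new CL fraction = 1 / 1.23 = 0.813.
fm × 0.19 + 1 − fm = 0.813  ⇒  fm × (0.19 − 1) = −0.187  ⇒  fm = 0.231.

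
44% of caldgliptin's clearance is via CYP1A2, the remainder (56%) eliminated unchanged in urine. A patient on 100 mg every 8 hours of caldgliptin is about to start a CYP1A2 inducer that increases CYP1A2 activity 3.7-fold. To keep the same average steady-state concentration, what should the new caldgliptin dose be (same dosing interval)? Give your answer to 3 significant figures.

219 mg

The CYP1A2 pathway (44% of clearance) increases to 3.7× activity: 0.44 × 3.7 = 1.628.
The remaining 56% of clearance is unaffected.
Relative clearance = 1.628 + 0.56 = 2.188.
Css,avg = (dose rate)/CL, so holding Css fixed requires dose ∝ CL: 100 × 2.188 = 219 mg.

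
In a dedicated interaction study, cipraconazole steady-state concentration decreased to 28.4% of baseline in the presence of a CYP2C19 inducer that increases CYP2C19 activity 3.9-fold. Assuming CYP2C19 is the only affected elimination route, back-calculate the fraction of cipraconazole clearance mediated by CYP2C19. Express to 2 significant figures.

Let x = fm,CYP2C19. Because steady-state concentration ∝ 1/CL, relative clearance rose to 1/0.284 = 3.521.
Only the CYP2C19 route changed, so 3.521 = x·3.9 + (1 − x), giving x = 0.87.

0.87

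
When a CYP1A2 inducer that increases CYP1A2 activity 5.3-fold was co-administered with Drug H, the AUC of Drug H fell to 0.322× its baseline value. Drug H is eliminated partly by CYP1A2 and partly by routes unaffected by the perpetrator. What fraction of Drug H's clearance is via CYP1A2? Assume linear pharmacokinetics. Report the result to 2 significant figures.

0.49

CL'/CL = 1 / 0.322 = 3.106
5.3·fm + (1 − fm) = 3.106
fm = (3.106 − 1) / (5.3 − 1) = 0.49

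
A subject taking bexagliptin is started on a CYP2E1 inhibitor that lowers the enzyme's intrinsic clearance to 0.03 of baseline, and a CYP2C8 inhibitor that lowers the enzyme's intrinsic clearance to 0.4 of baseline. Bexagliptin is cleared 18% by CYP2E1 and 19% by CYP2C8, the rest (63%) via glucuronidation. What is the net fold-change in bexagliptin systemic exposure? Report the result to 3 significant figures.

1.41

The CYP2E1 pathway (18% of clearance) falls to 0.03× activity: 0.18 × 0.03 = 0.0054.
The CYP2C8 pathway (19% of clearance) falls to 0.4× activity: 0.19 × 0.4 = 0.076.
The remaining 63% of clearance is unaffected.
Relative clearance = 0.0054 + 0.076 + 0.63 = 0.7114.
Systemic exposure ∝ 1/CL: fold-change = 1 / 0.7114 = 1.41.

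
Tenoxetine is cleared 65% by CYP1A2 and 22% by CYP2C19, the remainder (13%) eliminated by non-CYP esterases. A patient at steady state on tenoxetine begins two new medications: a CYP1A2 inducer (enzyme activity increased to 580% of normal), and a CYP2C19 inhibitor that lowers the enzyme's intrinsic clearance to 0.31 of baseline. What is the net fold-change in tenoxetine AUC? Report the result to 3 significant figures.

CYP1A2: 0.65 × 5.8 = 3.77
CYP2C19: 0.22 × 0.31 = 0.0682
Other: 0.13 (unchanged)
CL_new/CL_old = 3.77 + 0.0682 + 0.13 = 3.9682.
AUC ∝ 1/CL: fold-change = 1 / 3.9682 = 0.252.

0.252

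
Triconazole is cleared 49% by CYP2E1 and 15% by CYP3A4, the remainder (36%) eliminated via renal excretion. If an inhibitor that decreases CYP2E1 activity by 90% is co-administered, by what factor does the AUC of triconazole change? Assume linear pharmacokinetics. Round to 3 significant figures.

1.79

The CYP2E1 pathway (49% of clearance) is reduced to 0.1× activity: 0.49 × 0.1 = 0.049.
CYP3A4 (15%) and the residual 36% are unaffected.
Relative clearance = 0.049 + 0.15 + 0.36 = 0.559.
Since AUC ∝ 1/CL, the ratio is 1 / 0.559 = 1.79.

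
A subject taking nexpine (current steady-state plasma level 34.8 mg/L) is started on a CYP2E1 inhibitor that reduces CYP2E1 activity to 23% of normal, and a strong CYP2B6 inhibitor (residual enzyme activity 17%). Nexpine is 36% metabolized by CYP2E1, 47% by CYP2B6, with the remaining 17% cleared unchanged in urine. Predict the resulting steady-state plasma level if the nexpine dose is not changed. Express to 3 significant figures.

105 mg/L

The CYP2E1 pathway (36% of clearance) is reduced to 0.23× activity: 0.36 × 0.23 = 0.0828.
The CYP2B6 pathway (47% of clearance) falls to 0.17× activity: 0.47 × 0.17 = 0.0799.
The remaining 17% of clearance is unaffected.
Relative clearance = 0.0828 + 0.0799 + 0.17 = 0.3327.
Steady-state plasma level ∝ 1/CL: new value = 34.8 / 0.3327 = 105 mg/L.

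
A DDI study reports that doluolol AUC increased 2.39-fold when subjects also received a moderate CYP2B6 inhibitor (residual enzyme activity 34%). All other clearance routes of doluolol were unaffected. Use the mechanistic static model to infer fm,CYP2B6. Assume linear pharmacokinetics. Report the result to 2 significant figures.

0.88

CL'/CL = 1 / 2.39 = 0.4184
0.34·fm + (1 − fm) = 0.4184
fm = (0.4184 − 1) / (0.34 − 1) = 0.88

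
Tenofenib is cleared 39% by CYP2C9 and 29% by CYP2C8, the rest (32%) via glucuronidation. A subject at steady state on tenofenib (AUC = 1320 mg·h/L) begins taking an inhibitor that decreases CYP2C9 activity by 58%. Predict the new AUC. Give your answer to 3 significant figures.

CYP2C9: 0.39 × 0.42 = 0.1638
CYP2C8: 0.29 (unchanged)
Other: 0.32 (unchanged)
New clearance relative to baseline: 0.1638 + 0.29 + 0.32 = 0.7738.
AUC ∝ 1/CL, so new value = 1320 / 0.7738 = 1.71 × 10³ mg·h/L.

1.71 × 10³ mg·h/L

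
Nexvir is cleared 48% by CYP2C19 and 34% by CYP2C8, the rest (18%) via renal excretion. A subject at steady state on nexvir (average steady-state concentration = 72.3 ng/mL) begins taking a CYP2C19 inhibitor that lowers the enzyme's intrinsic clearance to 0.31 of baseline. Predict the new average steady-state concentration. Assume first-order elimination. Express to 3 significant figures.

CYP2C19: 0.48 × 0.31 = 0.1488
CYP2C8: 0.34 (unchanged)
Other: 0.18 (unchanged)
Relative clearance = 0.1488 + 0.34 + 0.18 = 0.6688.
With dosing unchanged, average steady-state concentration scales as 1/CL: 72.3 / 0.6688 = 108 ng/mL.

108 ng/mL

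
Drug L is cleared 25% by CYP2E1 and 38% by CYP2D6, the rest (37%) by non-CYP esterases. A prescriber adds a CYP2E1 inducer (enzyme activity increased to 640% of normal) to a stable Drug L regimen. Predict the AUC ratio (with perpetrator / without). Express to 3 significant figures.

The CYP2E1 pathway (25% of clearance) increases to 6.4× activity: 0.25 × 6.4 = 1.6.
CYP2D6 (38%) and the residual 37% are unaffected.
CL_new/CL_old = 1.6 + 0.38 + 0.37 = 2.35.
AUC ratio = CL_old/CL_new = 1 / 2.35 = 0.426.

0.426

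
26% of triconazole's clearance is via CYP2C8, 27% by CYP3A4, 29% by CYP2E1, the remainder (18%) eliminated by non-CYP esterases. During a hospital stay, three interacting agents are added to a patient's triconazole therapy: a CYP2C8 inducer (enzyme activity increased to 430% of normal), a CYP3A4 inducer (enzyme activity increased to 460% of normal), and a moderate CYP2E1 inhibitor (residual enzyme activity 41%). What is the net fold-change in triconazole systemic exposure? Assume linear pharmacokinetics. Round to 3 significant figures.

The CYP2C8 pathway (26% of clearance) increases to 4.3× activity: 0.26 × 4.3 = 1.118.
The CYP3A4 pathway (27% of clearance) increases to 4.6× activity: 0.27 × 4.6 = 1.242.
The CYP2E1 pathway (29% of clearance) drops to 0.41× activity: 0.29 × 0.41 = 0.1189.
Non-CYP routes (18%) are unchanged.
CL_new/CL_old = 1.118 + 1.242 + 0.1189 + 0.18 = 2.6589.
Net systemic exposure ratio = 1 / 2.6589 = 0.376.

0.376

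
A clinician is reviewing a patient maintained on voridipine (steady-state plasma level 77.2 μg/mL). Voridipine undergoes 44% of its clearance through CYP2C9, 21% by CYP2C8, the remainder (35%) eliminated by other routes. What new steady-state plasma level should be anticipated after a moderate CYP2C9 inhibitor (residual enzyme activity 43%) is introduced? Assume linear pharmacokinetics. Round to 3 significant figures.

103 μg/mL

The CYP2C9 pathway (44% of clearance) is reduced to 0.43× activity: 0.44 × 0.43 = 0.1892.
CYP2C8 (21%) and the residual 35% are unaffected.
Relative clearance = 0.1892 + 0.21 + 0.35 = 0.7492.
New steady-state plasma level = baseline ÷ relative clearance = 77.2 / 0.7492 = 103 μg/mL.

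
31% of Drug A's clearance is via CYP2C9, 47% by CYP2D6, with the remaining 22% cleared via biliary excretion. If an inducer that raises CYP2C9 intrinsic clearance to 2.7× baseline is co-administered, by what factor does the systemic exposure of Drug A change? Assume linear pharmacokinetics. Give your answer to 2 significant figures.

0.65

The CYP2C9 pathway (31% of clearance) increases to 2.7× activity: 0.31 × 2.7 = 0.837.
CYP2D6 (47%) and the residual 22% are unaffected.
CL_new/CL_old = 0.837 + 0.47 + 0.22 = 1.527.
Since systemic exposure ∝ 1/CL, the ratio is 1 / 1.527 = 0.65.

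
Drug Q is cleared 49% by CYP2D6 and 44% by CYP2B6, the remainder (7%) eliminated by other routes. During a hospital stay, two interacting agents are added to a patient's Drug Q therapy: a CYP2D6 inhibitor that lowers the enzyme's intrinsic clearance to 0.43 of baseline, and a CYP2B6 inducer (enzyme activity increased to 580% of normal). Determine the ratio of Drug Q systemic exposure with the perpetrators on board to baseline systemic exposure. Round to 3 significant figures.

The CYP2D6 pathway (49% of clearance) falls to 0.43× activity: 0.49 × 0.43 = 0.2107.
The CYP2B6 pathway (44% of clearance) rises to 5.8× activity: 0.44 × 5.8 = 2.552.
The remaining 7% of clearance is unaffected.
CL_new/CL_old = 0.2107 + 2.552 + 0.07 = 2.8327.
Net systemic exposure ratio = 1 / 2.8327 = 0.353.

0.353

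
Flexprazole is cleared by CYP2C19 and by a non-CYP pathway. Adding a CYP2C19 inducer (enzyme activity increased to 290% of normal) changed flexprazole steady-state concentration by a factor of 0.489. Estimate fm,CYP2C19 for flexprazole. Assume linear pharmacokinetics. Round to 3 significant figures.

Let x = fm,CYP2C19. Because steady-state concentration ∝ 1/CL, relative clearance rose to 1/0.489 = 2.045.
Only the CYP2C19 route changed, so 2.045 = x·2.9 + (1 − x), giving x = 0.550.

0.550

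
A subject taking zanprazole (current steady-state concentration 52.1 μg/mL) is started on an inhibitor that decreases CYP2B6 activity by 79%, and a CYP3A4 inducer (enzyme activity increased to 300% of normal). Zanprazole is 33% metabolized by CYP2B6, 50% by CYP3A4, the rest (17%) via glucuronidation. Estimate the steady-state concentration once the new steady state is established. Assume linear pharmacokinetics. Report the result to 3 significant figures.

30.0 μg/mL

The CYP2B6 pathway (33% of clearance) is reduced to 0.21× activity: 0.33 × 0.21 = 0.0693.
The CYP3A4 pathway (50% of clearance) is boosted to 3× activity: 0.5 × 3 = 1.5.
The remaining 17% of clearance is unaffected.
New clearance relative to baseline: 0.0693 + 1.5 + 0.17 = 1.7393.
New steady-state concentration = 52.1 / 1.7393 = 30.0 μg/mL (concentration scales inversely with clearance).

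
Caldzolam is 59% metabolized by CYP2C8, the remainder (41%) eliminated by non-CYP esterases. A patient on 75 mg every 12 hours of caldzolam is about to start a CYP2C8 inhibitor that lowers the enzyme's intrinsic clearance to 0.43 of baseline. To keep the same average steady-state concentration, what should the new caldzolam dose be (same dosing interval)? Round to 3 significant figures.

49.8 mg

The CYP2C8 pathway (59% of clearance) falls to 0.43× activity: 0.59 × 0.43 = 0.2537.
Non-CYP routes (41%) are unchanged.
New clearance relative to baseline: 0.2537 + 0.41 = 0.6637.
Css,avg = (dose rate)/CL, so holding Css fixed requires dose ∝ CL: 75 × 0.6637 = 49.8 mg.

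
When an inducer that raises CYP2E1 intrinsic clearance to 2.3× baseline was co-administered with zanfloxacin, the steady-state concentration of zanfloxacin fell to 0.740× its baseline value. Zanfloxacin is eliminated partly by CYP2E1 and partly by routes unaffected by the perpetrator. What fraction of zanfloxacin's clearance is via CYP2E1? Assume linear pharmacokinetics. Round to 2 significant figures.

CL'/CL = 1 / 0.740 = 1.351
2.3·fm + (1 − fm) = 1.351
fm = (1.351 − 1) / (2.3 − 1) = 0.27

0.27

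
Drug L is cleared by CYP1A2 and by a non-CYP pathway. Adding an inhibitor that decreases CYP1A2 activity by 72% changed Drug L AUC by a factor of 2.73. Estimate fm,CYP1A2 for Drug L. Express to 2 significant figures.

CL'/CL = 1 / 2.73 = 0.3663
0.28·fm + (1 − fm) = 0.3663
fm = (0.3663 − 1) / (0.28 − 1) = 0.88

0.88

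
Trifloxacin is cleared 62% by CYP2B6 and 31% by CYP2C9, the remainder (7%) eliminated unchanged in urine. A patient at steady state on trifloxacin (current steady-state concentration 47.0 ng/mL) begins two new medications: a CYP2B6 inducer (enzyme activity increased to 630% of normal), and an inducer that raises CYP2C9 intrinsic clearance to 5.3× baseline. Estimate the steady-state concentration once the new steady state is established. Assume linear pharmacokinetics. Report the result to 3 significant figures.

The CYP2B6 pathway (62% of clearance) is boosted to 6.3× activity: 0.62 × 6.3 = 3.906.
The CYP2C9 pathway (31% of clearance) increases to 5.3× activity: 0.31 × 5.3 = 1.643.
The remaining 7% of clearance is unaffected.
New clearance relative to baseline: 3.906 + 1.643 + 0.07 = 5.619.
New steady-state concentration = 47.0 / 5.619 = 8.36 ng/mL (concentration scales inversely with clearance).

8.36 ng/mL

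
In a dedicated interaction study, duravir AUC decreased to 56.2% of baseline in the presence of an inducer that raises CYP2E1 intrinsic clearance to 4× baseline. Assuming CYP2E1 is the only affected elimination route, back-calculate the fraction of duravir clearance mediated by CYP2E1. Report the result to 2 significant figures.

Let x = fm,CYP2E1. Because AUC ∝ 1/CL, relative clearance rose to 1/0.562 = 1.779.
Only the CYP2E1 route changed, so 1.779 = x·4 + (1 − x), giving x = 0.26.

0.26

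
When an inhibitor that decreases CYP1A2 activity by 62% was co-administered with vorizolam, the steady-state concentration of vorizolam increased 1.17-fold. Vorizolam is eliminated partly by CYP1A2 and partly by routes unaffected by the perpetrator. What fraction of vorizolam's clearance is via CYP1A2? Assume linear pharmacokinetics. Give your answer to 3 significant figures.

0.234

Call the CYP1A2 fraction fm. After the interaction, CL_new/CL_old = fm × 0.38 + (1 − fm).
Steady-state concentration ratio = 1 / (new CL fraction), so new CL fraction = 1 / 1.17 = 0.8547.
fm × 0.38 + 1 − fm = 0.8547  ⇒  fm × (0.38 − 1) = −0.1453  ⇒  fm = 0.234.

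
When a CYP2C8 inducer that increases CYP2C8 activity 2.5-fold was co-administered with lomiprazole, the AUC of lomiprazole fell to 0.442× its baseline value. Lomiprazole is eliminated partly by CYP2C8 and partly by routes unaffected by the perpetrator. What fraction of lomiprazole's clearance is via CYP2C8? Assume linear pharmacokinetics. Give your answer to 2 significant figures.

Let fm be the CYP2C8 fraction. New clearance relative to baseline = fm × 2.5 + (1 − fm).
AUC ratio = 1 / (new CL fraction), so new CL fraction = 1 / 0.442 = 2.262.
fm × 2.5 + 1 − fm = 2.262  ⇒  fm × (2.5 − 1) = 1.262  ⇒  fm = 0.84.

0.84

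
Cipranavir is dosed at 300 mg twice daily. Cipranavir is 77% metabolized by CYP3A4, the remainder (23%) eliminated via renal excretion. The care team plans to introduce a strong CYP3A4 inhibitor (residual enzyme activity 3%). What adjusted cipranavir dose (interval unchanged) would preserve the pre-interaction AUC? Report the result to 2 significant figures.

76 mg

The CYP3A4 pathway (77% of clearance) falls to 0.03× activity: 0.77 × 0.03 = 0.0231.
The remaining 23% of clearance is unaffected.
CL_new/CL_old = 0.0231 + 0.23 = 0.2531.
Exposure is unchanged when dose changes in proportion to clearance. New dose = 300 mg × 0.2531 = 76 mg.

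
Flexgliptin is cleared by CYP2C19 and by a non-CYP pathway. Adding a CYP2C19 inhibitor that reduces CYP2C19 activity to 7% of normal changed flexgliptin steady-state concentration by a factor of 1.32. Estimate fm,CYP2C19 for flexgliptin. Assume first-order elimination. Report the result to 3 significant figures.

0.261

Write x for the fraction cleared via CYP2C19. The observed steady-state concentration change means clearance fell to 1/1.32 = 0.7576 of baseline.
Only the CYP2C19 route changed, so 0.7576 = x·0.07 + (1 − x), giving x = 0.261.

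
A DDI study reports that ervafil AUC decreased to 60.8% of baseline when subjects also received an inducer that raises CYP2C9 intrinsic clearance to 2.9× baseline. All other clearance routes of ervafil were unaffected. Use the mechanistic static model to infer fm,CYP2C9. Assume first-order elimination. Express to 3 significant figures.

Write x for the fraction cleared via CYP2C9. The observed AUC change means clearance rose to 1/0.608 = 1.645 of baseline.
Setting x·2.9 + (1 − x) = 1.645 and solving: x = (1.645 − 1)/(2.9 − 1) = 0.339.

0.339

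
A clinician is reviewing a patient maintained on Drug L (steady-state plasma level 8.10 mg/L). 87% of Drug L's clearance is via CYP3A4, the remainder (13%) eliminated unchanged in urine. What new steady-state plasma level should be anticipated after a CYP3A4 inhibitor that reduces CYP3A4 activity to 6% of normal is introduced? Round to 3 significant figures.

The CYP3A4 pathway (87% of clearance) is reduced to 0.06× activity: 0.87 × 0.06 = 0.0522.
The remaining 13% of clearance is unaffected.
CL_new/CL_old = 0.0522 + 0.13 = 0.1822.
New steady-state plasma level = baseline ÷ relative clearance = 8.10 / 0.1822 = 44.5 mg/L.

44.5 mg/L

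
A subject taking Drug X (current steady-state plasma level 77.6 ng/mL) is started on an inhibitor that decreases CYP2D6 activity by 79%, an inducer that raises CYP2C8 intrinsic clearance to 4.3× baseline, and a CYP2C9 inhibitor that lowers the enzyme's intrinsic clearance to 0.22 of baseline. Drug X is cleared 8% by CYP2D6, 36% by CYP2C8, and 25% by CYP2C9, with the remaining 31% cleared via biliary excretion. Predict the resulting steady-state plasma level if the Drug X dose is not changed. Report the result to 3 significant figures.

40.2 ng/mL

The CYP2D6 pathway (8% of clearance) drops to 0.21× activity: 0.08 × 0.21 = 0.0168.
The CYP2C8 pathway (36% of clearance) increases to 4.3× activity: 0.36 × 4.3 = 1.548.
The CYP2C9 pathway (25% of clearance) falls to 0.22× activity: 0.25 × 0.22 = 0.055.
Non-CYP routes (31%) are unchanged.
CL_new/CL_old = 0.0168 + 1.548 + 0.055 + 0.31 = 1.9298.
New steady-state plasma level = 77.6 / 1.9298 = 40.2 ng/mL (concentration scales inversely with clearance).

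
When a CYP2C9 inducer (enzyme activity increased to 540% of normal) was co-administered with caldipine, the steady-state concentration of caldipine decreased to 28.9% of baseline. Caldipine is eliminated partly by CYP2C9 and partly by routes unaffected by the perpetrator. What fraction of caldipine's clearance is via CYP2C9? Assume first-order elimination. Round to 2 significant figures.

0.56

Let fm be the CYP2C9 fraction. New clearance relative to baseline = fm × 5.4 + (1 − fm).
Steady-state concentration ratio = 1 / (new CL fraction), so new CL fraction = 1 / 0.289 = 3.46.
fm × 5.4 + 1 − fm = 3.46  ⇒  fm × (5.4 − 1) = 2.46  ⇒  fm = 0.56.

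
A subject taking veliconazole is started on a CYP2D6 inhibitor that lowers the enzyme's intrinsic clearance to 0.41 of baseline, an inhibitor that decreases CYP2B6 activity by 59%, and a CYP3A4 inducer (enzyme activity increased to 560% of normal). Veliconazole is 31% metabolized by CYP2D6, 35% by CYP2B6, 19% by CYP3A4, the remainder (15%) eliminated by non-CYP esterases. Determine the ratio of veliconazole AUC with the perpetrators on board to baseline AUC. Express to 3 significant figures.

The CYP2D6 pathway (31% of clearance) is reduced to 0.41× activity: 0.31 × 0.41 = 0.1271.
The CYP2B6 pathway (35% of clearance) is reduced to 0.41× activity: 0.35 × 0.41 = 0.1435.
The CYP3A4 pathway (19% of clearance) increases to 5.6× activity: 0.19 × 5.6 = 1.064.
The remaining 15% of clearance is unaffected.
New clearance relative to baseline: 0.1271 + 0.1435 + 1.064 + 0.15 = 1.4846.
Because AUC varies inversely with clearance, the combined effect is 1 / 1.4846 = 0.674.

0.674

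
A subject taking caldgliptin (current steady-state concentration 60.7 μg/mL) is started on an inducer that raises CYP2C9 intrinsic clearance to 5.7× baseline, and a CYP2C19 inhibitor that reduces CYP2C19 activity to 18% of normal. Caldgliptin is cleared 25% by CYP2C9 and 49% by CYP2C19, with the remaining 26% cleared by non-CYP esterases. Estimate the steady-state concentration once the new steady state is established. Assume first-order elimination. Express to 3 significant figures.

34.2 μg/mL

The CYP2C9 pathway (25% of clearance) increases to 5.7× activity: 0.25 × 5.7 = 1.425.
The CYP2C19 pathway (49% of clearance) drops to 0.18× activity: 0.49 × 0.18 = 0.0882.
The remaining 26% of clearance is unaffected.
New clearance relative to baseline: 1.425 + 0.0882 + 0.26 = 1.7732.
Steady-state concentration ∝ 1/CL: new value = 60.7 / 1.7732 = 34.2 μg/mL.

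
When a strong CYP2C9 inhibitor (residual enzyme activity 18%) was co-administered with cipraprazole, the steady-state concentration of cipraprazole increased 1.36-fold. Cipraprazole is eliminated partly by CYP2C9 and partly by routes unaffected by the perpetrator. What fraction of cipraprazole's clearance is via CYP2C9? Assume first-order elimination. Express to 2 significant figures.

Let fm be the CYP2C9 fraction. New clearance relative to baseline = fm × 0.18 + (1 − fm).
Steady-state concentration ratio = 1 / (new CL fraction), so new CL fraction = 1 / 1.36 = 0.7353.
fm × 0.18 + 1 − fm = 0.7353  ⇒  fm × (0.18 − 1) = −0.2647  ⇒  fm = 0.32.

0.32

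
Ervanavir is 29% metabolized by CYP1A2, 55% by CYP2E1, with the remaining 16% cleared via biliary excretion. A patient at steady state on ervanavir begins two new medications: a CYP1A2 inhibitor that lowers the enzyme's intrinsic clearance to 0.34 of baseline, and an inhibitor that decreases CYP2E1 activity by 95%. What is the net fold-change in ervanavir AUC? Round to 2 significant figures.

The CYP1A2 pathway (29% of clearance) falls to 0.34× activity: 0.29 × 0.34 = 0.0986.
The CYP2E1 pathway (55% of clearance) is reduced to 0.05× activity: 0.55 × 0.05 = 0.0275.
Non-CYP routes (16%) are unchanged.
New clearance relative to baseline: 0.0986 + 0.0275 + 0.16 = 0.2861.
Net AUC ratio = 1 / 0.2861 = 3.5.

3.5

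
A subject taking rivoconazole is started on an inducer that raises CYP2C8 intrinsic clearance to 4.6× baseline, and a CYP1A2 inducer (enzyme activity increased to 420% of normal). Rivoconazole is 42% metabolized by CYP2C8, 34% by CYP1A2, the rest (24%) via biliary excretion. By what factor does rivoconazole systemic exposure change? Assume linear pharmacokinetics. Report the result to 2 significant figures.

The CYP2C8 pathway (42% of clearance) rises to 4.6× activity: 0.42 × 4.6 = 1.932.
The CYP1A2 pathway (34% of clearance) rises to 4.2× activity: 0.34 × 4.2 = 1.428.
Non-CYP routes (24%) are unchanged.
New clearance relative to baseline: 1.932 + 1.428 + 0.24 = 3.6.
Systemic exposure ∝ 1/CL: fold-change = 1 / 3.6 = 0.28.

0.28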